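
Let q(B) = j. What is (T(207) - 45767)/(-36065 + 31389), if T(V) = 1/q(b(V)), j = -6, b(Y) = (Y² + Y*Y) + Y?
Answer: 39229/4008 ≈ 9.7877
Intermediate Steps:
b(Y) = Y + 2*Y² (b(Y) = (Y² + Y²) + Y = 2*Y² + Y = Y + 2*Y²)
q(B) = -6
T(V) = -⅙ (T(V) = 1/(-6) = -⅙)
(T(207) - 45767)/(-36065 + 31389) = (-⅙ - 45767)/(-36065 + 31389) = -274603/6/(-4676) = -274603/6*(-1/4676) = 39229/4008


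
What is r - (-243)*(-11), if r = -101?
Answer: -2774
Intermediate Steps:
r - (-243)*(-11) = -101 - (-243)*(-11) = -101 - 27*99 = -101 - 2673 = -2774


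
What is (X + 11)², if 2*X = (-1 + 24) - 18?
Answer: 729/4 ≈ 182.25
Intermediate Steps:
X = 5/2 (X = ((-1 + 24) - 18)/2 = (23 - 18)/2 = (½)*5 = 5/2 ≈ 2.5000)
(X + 11)² = (5/2 + 11)² = (27/2)² = 729/4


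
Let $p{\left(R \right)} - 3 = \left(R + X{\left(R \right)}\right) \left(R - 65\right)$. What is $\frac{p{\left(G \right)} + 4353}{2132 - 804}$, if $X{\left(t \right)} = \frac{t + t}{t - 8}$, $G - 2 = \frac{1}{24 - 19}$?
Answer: $\frac{1546237}{481400} \approx 3.212$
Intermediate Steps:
$G = \frac{11}{5}$ ($G = 2 + \frac{1}{24 - 19} = 2 + \frac{1}{5} = \frac{11}{5} \approx 2.2$)
$X{\left(t \right)} = \frac{2 t}{-8 + t}$
$p{\left(R \right)} = 3 + \left(-65 + R\right) \left(R + \frac{2 R}{-8 + R}\right)$ ($p{\left(R \right)} = 3 + \left(R + \frac{2 R}{-8 + R}\right) \left(R - 65\right) = 3 + \left(R + \frac{2 R}{-8 + R}\right) \left(-65 + R\right) = 3 + \left(-65 + R\right) \left(R + \frac{2 R}{-8 + R}\right)$)
$\frac{p{\left(G \right)} + 4353}{2132 - 804} = \frac{\frac{-24 + \left(\frac{11}{5}\right)^{3} - 71 \left(\frac{11}{5}\right)^{2} + 393 \cdot \frac{11}{5}}{-8 + \frac{11}{5}} + 4353}{2132 - 804} = \frac{\frac{-24 + \frac{1331}{125} - \frac{8591}{25} + \frac{4323}{5}}{- \frac{29}{5}} + 4353}{1328} = \left(- \frac{5 \left(-24 + \frac{1331}{125} - \frac{8591}{25} + \frac{4323}{5}\right)}{29} + 4353\right) \frac{1}{1328} = \left(\left(- \frac{5}{29}\right) \frac{63451}{125} + 4353\right) \frac{1}{1328} = \left(- \frac{63451}{725} + 4353\right) \frac{1}{1328} = \frac{3092474}{725} \cdot \frac{1}{1328} = \frac{1546237}{481400}$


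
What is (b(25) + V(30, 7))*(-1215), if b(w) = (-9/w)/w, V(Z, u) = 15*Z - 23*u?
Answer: -43889688/125 ≈ -3.5112e+5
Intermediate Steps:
V(Z, u) = -23*u + 15*Z
b(w) = -9/w²
(b(25) + V(30, 7))*(-1215) = (-9/25² + (-23*7 + 15*30))*(-1215) = (-9*1/625 + (-161 + 450))*(-1215) = (-9/625 + 289)*(-1215) = (180616/625)*(-1215) = -43889688/125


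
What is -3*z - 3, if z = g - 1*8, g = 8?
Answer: -3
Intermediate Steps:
z = 0 (z = 8 - 1*8 = 8 - 8 = 0)
-3*z - 3 = -3*0 - 3 = 0 - 3 = -3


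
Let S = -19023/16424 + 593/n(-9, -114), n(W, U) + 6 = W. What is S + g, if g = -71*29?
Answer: -517280017/246360 ≈ -2099.7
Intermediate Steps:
n(W, U) = -6 + W
S = -10024777/246360 (S = -19023/16424 + 593/(-6 - 9) = -19023*1/16424 + 593/(-15) = -19023/16424 + 593*(-1/15) = -19023/16424 - 593/15 = -10024777/246360 ≈ -40.692)
g = -2059
S + g = -10024777/246360 - 2059 = -517280017/246360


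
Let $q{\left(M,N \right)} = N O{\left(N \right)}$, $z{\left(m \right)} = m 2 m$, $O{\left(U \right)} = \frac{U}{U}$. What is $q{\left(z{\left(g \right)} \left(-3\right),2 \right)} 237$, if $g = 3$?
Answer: $474$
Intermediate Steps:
$O{\left(U \right)} = 1$
$z{\left(m \right)} = 2 m^{2}$ ($z{\left(m \right)} = 2 m m = 2 m^{2}$)
$q{\left(M,N \right)} = N$ ($q{\left(M,N \right)} = N 1 = N$)
$q{\left(z{\left(g \right)} \left(-3\right),2 \right)} 237 = 2 \cdot 237 = 474$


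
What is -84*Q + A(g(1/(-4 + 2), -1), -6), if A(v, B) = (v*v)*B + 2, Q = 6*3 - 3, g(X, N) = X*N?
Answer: -2519/2 ≈ -1259.5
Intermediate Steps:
g(X, N) = N*X
Q = 15 (Q = 18 - 3 = 15)
A(v, B) = 2 + B*v**2 (A(v, B) = v**2*B + 2 = B*v**2 + 2 = 2 + B*v**2)
-84*Q + A(g(1/(-4 + 2), -1), -6) = -84*15 + (2 - 6/(-4 + 2)**2) = -1260 + (2 - 6*(-1/(-2))**2) = -1260 + (2 - 6*(-1*(-1/2))**2) = -1260 + (2 - 6*(1/2)**2) = -1260 + (2 - 6*1/4) = -1260 + (2 - 3/2) = -1260 + 1/2 = -2519/2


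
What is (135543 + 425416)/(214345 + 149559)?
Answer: 560959/363904 ≈ 1.5415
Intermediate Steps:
(135543 + 425416)/(214345 + 149559) = 560959/363904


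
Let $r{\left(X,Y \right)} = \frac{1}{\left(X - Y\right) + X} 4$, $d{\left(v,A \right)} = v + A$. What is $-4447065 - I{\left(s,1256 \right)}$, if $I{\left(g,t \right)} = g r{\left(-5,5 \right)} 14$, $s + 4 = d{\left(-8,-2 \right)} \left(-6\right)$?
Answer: $- \frac{66702839}{15} \approx -4.4469 \cdot 10^{6}$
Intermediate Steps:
$d{\left(v,A \right)} = A + v$
$r{\left(X,Y \right)} = \frac{4}{- Y + 2 X}$ ($r{\left(X,Y \right)} = \frac{1}{- Y + 2 X} 4 = \frac{4}{- Y + 2 X}$)
$s = 56$ ($s = -4 + \left(-2 - 8\right) \left(-6\right) = -4 - -60 = -4 + 60 = 56$)
$I{\left(g,t \right)} = - \frac{56 g}{15}$ ($I{\left(g,t \right)} = g \frac{4}{\left(-1\right) 5 + 2 \left(-5\right)} 14 = g \frac{4}{-5 - 10} \cdot 14 = g \frac{4}{-15} \cdot 14 = g 4 \left(- \frac{1}{15}\right) 14 = g \left(- \frac{4}{15}\right) 14 = - \frac{4 g}{15} \cdot 14 = - \frac{56 g}{15}$)
$-4447065 - I{\left(s,1256 \right)} = -4447065 - \left(- \frac{56}{15}\right) 56 = -4447065 - - \frac{3136}{15} = -4447065 + \frac{3136}{15} = - \frac{66702839}{15}$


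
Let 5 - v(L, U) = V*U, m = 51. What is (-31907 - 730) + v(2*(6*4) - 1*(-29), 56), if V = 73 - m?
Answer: -33864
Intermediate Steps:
V = 22 (V = 73 - 1*51 = 73 - 51 = 22)
v(L, U) = 5 - 22*U
(-31907 - 730) + v(2*(6*4) - 1*(-29), 56) = (-31907 - 730) + (5 - 22*56) = -32637 + (5 - 1232) = -32637 - 1227 = -33864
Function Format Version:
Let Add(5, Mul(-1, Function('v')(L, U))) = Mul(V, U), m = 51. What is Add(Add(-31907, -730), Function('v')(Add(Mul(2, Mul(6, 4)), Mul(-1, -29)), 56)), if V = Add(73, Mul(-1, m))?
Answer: -33864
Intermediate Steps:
V = 22 (V = Add(73, Mul(-1, 51)) = Add(73, -51) = 22)
Function('v')(L, U) = Add(5, Mul(-22, U)) (Function('v')(L, U) = Add(5, Mul(-1, Mul(22, U))) = Add(5, Mul(-22, U)))
Add(Add(-31907, -730), Function('v')(Add(Mul(2, Mul(6, 4)), Mul(-1, -29)), 56)) = Add(Add(-31907, -730), Add(5, Mul(-22, 56))) = Add(-32637, Add(5, -1232)) = Add(-32637, -1227) = -33864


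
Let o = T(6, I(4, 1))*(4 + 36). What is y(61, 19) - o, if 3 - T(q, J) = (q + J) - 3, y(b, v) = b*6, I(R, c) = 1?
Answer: 406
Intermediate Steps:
y(b, v) = 6*b
T(q, J) = 6 - J - q (T(q, J) = 3 - ((q + J) - 3) = 3 - ((J + q) - 3) = 3 - (-3 + J + q) = 3 + (3 - J - q) = 6 - J - q)
o = -40 (o = (6 - 1*1 - 1*6)*(4 + 36) = (6 - 1 - 6)*40 = -1*40 = -40)
y(61, 19) - o = 6*61 - 1*(-40) = 366 + 40 = 406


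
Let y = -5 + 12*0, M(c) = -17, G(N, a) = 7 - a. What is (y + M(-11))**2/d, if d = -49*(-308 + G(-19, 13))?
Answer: 242/7693 ≈ 0.031457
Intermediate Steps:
y = -5 (y = -5 + 0 = -5)
d = 15386 (d = -49*(-308 + (7 - 1*13)) = -49*(-308 + (7 - 13)) = -49*(-308 - 6) = -49*(-314) = 15386)
(y + M(-11))**2/d = (-5 - 17)**2/15386 = (-22)**2*(1/15386) = 484*(1/15386) = 242/7693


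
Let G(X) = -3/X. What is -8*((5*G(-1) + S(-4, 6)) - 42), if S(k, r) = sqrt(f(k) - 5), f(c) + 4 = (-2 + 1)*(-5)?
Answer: 216 - 16*I ≈ 216.0 - 16.0*I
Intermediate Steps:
f(c) = 1 (f(c) = -4 + (-2 + 1)*(-5) = -4 - 1*(-5) = -4 + 5 = 1)
S(k, r) = 2*I (S(k, r) = sqrt(1 - 5) = sqrt(-4) = 2*I)
-8*((5*G(-1) + S(-4, 6)) - 42) = -8*((5*(-3/(-1)) + 2*I) - 42) = -8*((5*(-3*(-1)) + 2*I) - 42) = -8*((5*3 + 2*I) - 42) = -8*((15 + 2*I) - 42) = -8*(-27 + 2*I) = 216 - 16*I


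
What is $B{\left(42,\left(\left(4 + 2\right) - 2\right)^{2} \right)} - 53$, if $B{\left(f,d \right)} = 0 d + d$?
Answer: $-37$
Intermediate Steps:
$B{\left(f,d \right)} = d$ ($B{\left(f,d \right)} = 0 + d = d$)
$B{\left(42,\left(\left(4 + 2\right) - 2\right)^{2} \right)} - 53 = \left(\left(4 + 2\right) - 2\right)^{2} - 53 = \left(6 - 2\right)^{2} - 53 = 4^{2} - 53 = 16 - 53 = -37$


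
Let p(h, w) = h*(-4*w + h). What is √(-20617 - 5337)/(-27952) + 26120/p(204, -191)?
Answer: 3265/24684 - I*√25954/27952 ≈ 0.13227 - 0.0057635*I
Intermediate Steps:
p(h, w) = h*(h - 4*w)
√(-20617 - 5337)/(-27952) + 26120/p(204, -191) = √(-20617 - 5337)/(-27952) + 26120/((204*(204 - 4*(-191)))) = √(-25954)*(-1/27952) + 26120/((204*(204 + 764))) = (I*√25954)*(-1/27952) + 26120/((204*968)) = -I*√25954/27952 + 26120/197472 = -I*√25954/27952 + 26120*(1/197472) = -I*√25954/27952 + 3265/24684 = 3265/24684 - I*√25954/27952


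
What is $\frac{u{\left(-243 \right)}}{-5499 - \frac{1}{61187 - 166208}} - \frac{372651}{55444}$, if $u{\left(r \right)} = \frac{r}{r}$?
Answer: $- \frac{107607839960751}{16009745471116} \approx -6.7214$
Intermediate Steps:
$u{\left(r \right)} = 1$
$\frac{u{\left(-243 \right)}}{-5499 - \frac{1}{61187 - 166208}} - \frac{372651}{55444} = 1 \frac{1}{-5499 - \frac{1}{61187 - 166208}} - \frac{372651}{55444} = 1 \frac{1}{-5499 - \frac{1}{-105021}} - \frac{372651}{55444} = 1 \frac{1}{-5499 - - \frac{1}{105021}} - \frac{372651}{55444} = 1 \frac{1}{-5499 + \frac{1}{105021}} - \frac{372651}{55444} = 1 \frac{1}{- \frac{577510478}{105021}} - \frac{372651}{55444} = 1 \left(- \frac{105021}{577510478}\right) - \frac{372651}{55444} = - \frac{105021}{577510478} - \frac{372651}{55444} = - \frac{107607839960751}{16009745471116}$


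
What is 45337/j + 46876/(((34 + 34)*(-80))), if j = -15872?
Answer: -15478893/1349120 ≈ -11.473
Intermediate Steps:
45337/j + 46876/(((34 + 34)*(-80))) = 45337/(-15872) + 46876/(((34 + 34)*(-80))) = 45337*(-1/15872) + 46876/((68*(-80))) = -45337/15872 + 46876/(-5440) = -45337/15872 + 46876*(-1/5440) = -45337/15872 - 11719/1360 = -15478893/1349120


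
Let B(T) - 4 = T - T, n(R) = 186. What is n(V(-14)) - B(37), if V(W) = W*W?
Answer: 182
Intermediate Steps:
V(W) = W**2
B(T) = 4 (B(T) = 4 + (T - T) = 4 + 0 = 4)
n(V(-14)) - B(37) = 186 - 1*4 = 186 - 4 = 182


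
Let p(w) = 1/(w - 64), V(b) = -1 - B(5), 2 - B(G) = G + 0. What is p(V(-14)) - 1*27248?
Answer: -1689377/62 ≈ -27248.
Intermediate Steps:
B(G) = 2 - G (B(G) = 2 - (G + 0) = 2 - G)
V(b) = 2 (V(b) = -1 - (2 - 1*5) = -1 - (2 - 5) = -1 - 1*(-3) = -1 + 3 = 2)
p(w) = 1/(-64 + w)
p(V(-14)) - 1*27248 = 1/(-64 + 2) - 1*27248 = 1/(-62) - 27248 = -1/62 - 27248 = -1689377/62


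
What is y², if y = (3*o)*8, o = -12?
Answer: 82944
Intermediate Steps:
y = -288 (y = (3*(-12))*8 = -36*8 = -288)
y² = (-288)² = 82944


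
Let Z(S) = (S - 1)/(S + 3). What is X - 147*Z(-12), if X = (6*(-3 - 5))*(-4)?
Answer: -61/3 ≈ -20.333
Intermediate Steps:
Z(S) = (-1 + S)/(3 + S)
X = 192 (X = (6*(-8))*(-4) = -48*(-4) = 192)
X - 147*Z(-12) = 192 - 147*(-1 - 12)/(3 - 12) = 192 - 147*(-13)/(-9) = 192 - (-49)*(-13)/3 = 192 - 147*13/9 = 192 - 637/3 = -61/3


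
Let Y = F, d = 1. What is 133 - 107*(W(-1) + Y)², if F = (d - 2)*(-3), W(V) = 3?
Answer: -3719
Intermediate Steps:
F = 3 (F = (1 - 2)*(-3) = -1*(-3) = 3)
Y = 3
133 - 107*(W(-1) + Y)² = 133 - 107*(3 + 3)² = 133 - 107*6² = 133 - 107*36 = 133 - 3852 = -3719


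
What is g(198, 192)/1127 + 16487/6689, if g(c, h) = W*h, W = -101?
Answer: -111132239/7538503 ≈ -14.742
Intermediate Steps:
g(c, h) = -101*h
g(198, 192)/1127 + 16487/6689 = -101*192/1127 + 16487/6689 = -19392*1/1127 + 16487*(1/6689) = -19392/1127 + 16487/6689 = -111132239/7538503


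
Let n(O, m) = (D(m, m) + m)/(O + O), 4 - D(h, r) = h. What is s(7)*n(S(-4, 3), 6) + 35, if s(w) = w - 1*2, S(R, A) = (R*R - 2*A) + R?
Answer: 110/3 ≈ 36.667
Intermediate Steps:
S(R, A) = R + R² - 2*A (S(R, A) = (R² - 2*A) + R = R + R² - 2*A)
D(h, r) = 4 - h
s(w) = -2 + w (s(w) = w - 2 = -2 + w)
n(O, m) = 2/O (n(O, m) = ((4 - m) + m)/(O + O) = 4/((2*O)) = 4*(1/(2*O)) = 2/O)
s(7)*n(S(-4, 3), 6) + 35 = (-2 + 7)*(2/(-4 + (-4)² - 2*3)) + 35 = 5*(2/(-4 + 16 - 6)) + 35 = 5*(2/6) + 35 = 5*(2*(⅙)) + 35 = 5*(⅓) + 35 = 5/3 + 35 = 110/3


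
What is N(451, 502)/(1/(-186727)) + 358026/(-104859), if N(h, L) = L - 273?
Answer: -1494607281641/34953 ≈ -4.2761e+7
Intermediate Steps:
N(h, L) = -273 + L
N(451, 502)/(1/(-186727)) + 358026/(-104859) = (-273 + 502)/(1/(-186727)) + 358026/(-104859) = 229/(-1/186727) + 358026*(-1/104859) = 229*(-186727) - 119342/34953 = -42760483 - 119342/34953 = -1494607281641/34953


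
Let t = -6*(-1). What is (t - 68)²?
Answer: 3844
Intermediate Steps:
t = 6
(t - 68)² = (6 - 68)² = (-62)² = 3844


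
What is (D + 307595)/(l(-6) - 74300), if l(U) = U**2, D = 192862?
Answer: -500457/74264 ≈ -6.7389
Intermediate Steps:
(D + 307595)/(l(-6) - 74300) = (192862 + 307595)/((-6)**2 - 74300) = 500457/(36 - 74300) = 500457/(-74264) = 500457*(-1/74264) = -500457/74264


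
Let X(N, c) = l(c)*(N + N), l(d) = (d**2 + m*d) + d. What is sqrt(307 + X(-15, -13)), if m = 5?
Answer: I*sqrt(2423) ≈ 49.224*I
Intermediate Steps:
l(d) = d**2 + 6*d (l(d) = (d**2 + 5*d) + d = d**2 + 6*d)
X(N, c) = 2*N*c*(6 + c) (X(N, c) = (c*(6 + c))*(N + N) = (c*(6 + c))*(2*N) = 2*N*c*(6 + c))
sqrt(307 + X(-15, -13)) = sqrt(307 + 2*(-15)*(-13)*(6 - 13)) = sqrt(307 + 2*(-15)*(-13)*(-7)) = sqrt(307 - 2730) = sqrt(-2423) = I*sqrt(2423)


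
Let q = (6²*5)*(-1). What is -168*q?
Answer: 30240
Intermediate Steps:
q = -180 (q = (36*5)*(-1) = 180*(-1) = -180)
-168*q = -168*(-180) = 30240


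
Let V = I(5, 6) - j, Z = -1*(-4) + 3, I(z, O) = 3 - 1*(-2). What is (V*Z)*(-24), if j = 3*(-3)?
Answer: -2352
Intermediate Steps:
I(z, O) = 5 (I(z, O) = 3 + 2 = 5)
j = -9
Z = 7 (Z = 4 + 3 = 7)
V = 14 (V = 5 - 1*(-9) = 5 + 9 = 14)
(V*Z)*(-24) = (14*7)*(-24) = 98*(-24) = -2352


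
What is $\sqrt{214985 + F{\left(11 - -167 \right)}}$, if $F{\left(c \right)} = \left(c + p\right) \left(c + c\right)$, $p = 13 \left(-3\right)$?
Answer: $\sqrt{264469} \approx 514.27$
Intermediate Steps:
$p = -39$
$F{\left(c \right)} = 2 c \left(-39 + c\right)$ ($F{\left(c \right)} = \left(c - 39\right) \left(c + c\right) = \left(-39 + c\right) 2 c = 2 c \left(-39 + c\right)$)
$\sqrt{214985 + F{\left(11 - -167 \right)}} = \sqrt{214985 + 2 \left(11 - -167\right) \left(-39 + \left(11 - -167\right)\right)} = \sqrt{214985 + 2 \left(11 + 167\right) \left(-39 + \left(11 + 167\right)\right)} = \sqrt{214985 + 2 \cdot 178 \left(-39 + 178\right)} = \sqrt{214985 + 2 \cdot 178 \cdot 139} = \sqrt{214985 + 49484} = \sqrt{264469}$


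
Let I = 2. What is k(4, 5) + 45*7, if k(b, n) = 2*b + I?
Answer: 325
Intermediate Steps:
k(b, n) = 2 + 2*b (k(b, n) = 2*b + 2 = 2 + 2*b)
k(4, 5) + 45*7 = (2 + 2*4) + 45*7 = (2 + 8) + 315 = 10 + 315 = 325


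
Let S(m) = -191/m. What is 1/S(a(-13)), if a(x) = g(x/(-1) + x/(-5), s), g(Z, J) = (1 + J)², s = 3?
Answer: -16/191 ≈ -0.083770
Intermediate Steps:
a(x) = 16 (a(x) = (1 + 3)² = 4² = 16)
1/S(a(-13)) = 1/(-191/16) = -16/191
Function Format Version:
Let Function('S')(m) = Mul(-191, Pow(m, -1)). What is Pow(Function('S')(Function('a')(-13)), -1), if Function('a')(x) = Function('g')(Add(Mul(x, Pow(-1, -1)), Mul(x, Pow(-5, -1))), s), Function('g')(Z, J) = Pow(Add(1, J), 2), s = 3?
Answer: Rational(-16, 191) ≈ -0.083770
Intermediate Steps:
Function('a')(x) = 16 (Function('a')(x) = Pow(Add(1, 3), 2) = Pow(4, 2) = 16)
Pow(Function('S')(Function('a')(-13)), -1) = Pow(Mul(-191, Pow(16, -1)), -1) = Pow(Mul(-191, Rational(1, 16)), -1) = Pow(Rational(-191, 16), -1) = Rational(-16, 191)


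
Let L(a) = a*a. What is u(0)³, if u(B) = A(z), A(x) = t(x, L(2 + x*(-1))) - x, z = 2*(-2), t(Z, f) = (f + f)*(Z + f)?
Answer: 12294402112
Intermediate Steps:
L(a) = a²
t(Z, f) = 2*f*(Z + f) (t(Z, f) = (2*f)*(Z + f) = 2*f*(Z + f))
z = -4
A(x) = -x + 2*(2 - x)²*(x + (2 - x)²) (A(x) = 2*(2 + x*(-1))²*(x + (2 + x*(-1))²) - x = 2*(2 - x)²*(x + (2 - x)²) - x = -x + 2*(2 - x)²*(x + (2 - x)²))
u(B) = 2308 (u(B) = -1*(-4) + 2*(-2 - 4)²*(-4 + (-2 - 4)²) = 4 + 2*(-6)²*(-4 + (-6)²) = 4 + 2*36*(-4 + 36) = 4 + 2*36*32 = 4 + 2304 = 2308)
u(0)³ = 2308³ = 12294402112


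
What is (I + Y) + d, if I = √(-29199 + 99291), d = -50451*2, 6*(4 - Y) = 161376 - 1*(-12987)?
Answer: -259917/2 + 6*√1947 ≈ -1.2969e+5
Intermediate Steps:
Y = -58113/2 (Y = 4 - (161376 - 1*(-12987))/6 = 4 - (161376 + 12987)/6 = 4 - ⅙*174363 = 4 - 58121/2 = -58113/2 ≈ -29057.)
d = -100902
I = 6*√1947 (I = √70092 = 6*√1947 ≈ 264.75)
(I + Y) + d = (6*√1947 - 58113/2) - 100902 = (-58113/2 + 6*√1947) - 100902 = -259917/2 + 6*√1947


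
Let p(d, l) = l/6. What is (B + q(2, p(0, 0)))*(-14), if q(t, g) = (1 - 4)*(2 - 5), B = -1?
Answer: -112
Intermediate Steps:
p(d, l) = l/6 (p(d, l) = l*(⅙) = l/6)
q(t, g) = 9 (q(t, g) = -3*(-3) = 9)
(B + q(2, p(0, 0)))*(-14) = (-1 + 9)*(-14) = 8*(-14) = -112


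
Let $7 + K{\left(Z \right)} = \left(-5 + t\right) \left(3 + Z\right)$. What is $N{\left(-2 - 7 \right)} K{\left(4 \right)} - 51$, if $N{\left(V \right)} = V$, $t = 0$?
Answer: $327$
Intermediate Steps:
$K{\left(Z \right)} = -22 - 5 Z$ ($K{\left(Z \right)} = -7 + \left(-5 + 0\right) \left(3 + Z\right) = -7 - 5 \left(3 + Z\right) = -7 - \left(15 + 5 Z\right) = -22 - 5 Z$)
$N{\left(-2 - 7 \right)} K{\left(4 \right)} - 51 = \left(-2 - 7\right) \left(-22 - 20\right) - 51 = \left(-9\right) \left(-42\right) - 51 = 378 - 51 = 327$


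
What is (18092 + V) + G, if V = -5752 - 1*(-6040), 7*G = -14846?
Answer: 113814/7 ≈ 16259.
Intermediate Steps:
G = -14846/7 (G = (⅐)*(-14846) = -14846/7 ≈ -2120.9)
V = 288 (V = -5752 + 6040 = 288)
(18092 + V) + G = (18092 + 288) - 14846/7 = 18380 - 14846/7 = 113814/7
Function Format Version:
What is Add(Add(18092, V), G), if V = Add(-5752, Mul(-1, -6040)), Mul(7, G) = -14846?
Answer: Rational(113814, 7) ≈ 16259.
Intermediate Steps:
G = Rational(-14846, 7) (G = Mul(Rational(1, 7), -14846) = Rational(-14846, 7) ≈ -2120.9)
V = 288 (V = Add(-5752, 6040) = 288)
Add(Add(18092, V), G) = Add(Add(18092, 288), Rational(-14846, 7)) = Add(18380, Rational(-14846, 7)) = Rational(113814, 7)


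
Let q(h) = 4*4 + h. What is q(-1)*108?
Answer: 1620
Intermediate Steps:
q(h) = 16 + h
q(-1)*108 = (16 - 1)*108 = 15*108 = 1620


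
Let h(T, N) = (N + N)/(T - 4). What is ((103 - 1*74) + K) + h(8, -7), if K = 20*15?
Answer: 651/2 ≈ 325.50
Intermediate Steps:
h(T, N) = 2*N/(-4 + T) (h(T, N) = (2*N)/(-4 + T) = 2*N/(-4 + T))
K = 300
((103 - 1*74) + K) + h(8, -7) = ((103 - 1*74) + 300) + 2*(-7)/(-4 + 8) = ((103 - 74) + 300) + 2*(-7)/4 = (29 + 300) + 2*(-7)*(1/4) = 329 - 7/2 = 651/2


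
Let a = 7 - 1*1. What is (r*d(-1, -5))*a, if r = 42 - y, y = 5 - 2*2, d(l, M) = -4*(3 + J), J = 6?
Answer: -8856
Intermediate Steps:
a = 6 (a = 7 - 1 = 6)
d(l, M) = -36 (d(l, M) = -4*(3 + 6) = -4*9 = -36)
y = 1 (y = 5 - 4 = 1)
r = 41 (r = 42 - 1*1 = 42 - 1 = 41)
(r*d(-1, -5))*a = (41*(-36))*6 = -1476*6 = -8856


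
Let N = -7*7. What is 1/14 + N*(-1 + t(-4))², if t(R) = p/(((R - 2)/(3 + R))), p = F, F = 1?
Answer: -8557/252 ≈ -33.956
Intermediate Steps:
N = -49
p = 1
t(R) = (3 + R)/(-2 + R) (t(R) = 1/((R - 2)/(3 + R)) = 1/((-2 + R)/(3 + R)) = 1*((3 + R)/(-2 + R)) = (3 + R)/(-2 + R))
1/14 + N*(-1 + t(-4))² = 1/14 - 49*(-1 + (3 - 4)/(-2 - 4))² = 1/14 - 49*(-1 - 1/(-6))² = 1/14 - 49*(-1 - ⅙*(-1))² = 1/14 - 49*(-1 + ⅙)² = 1/14 - 49*(-⅚)² = 1/14 - 49*25/36 = 1/14 - 1225/36 = -8557/252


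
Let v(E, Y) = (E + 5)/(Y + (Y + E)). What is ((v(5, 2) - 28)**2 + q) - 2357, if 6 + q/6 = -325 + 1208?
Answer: 293869/81 ≈ 3628.0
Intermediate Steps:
v(E, Y) = (5 + E)/(E + 2*Y) (v(E, Y) = (5 + E)/(Y + (E + Y)) = (5 + E)/(E + 2*Y))
q = 5262 (q = -36 + 6*(-325 + 1208) = -36 + 6*883 = -36 + 5298 = 5262)
((v(5, 2) - 28)**2 + q) - 2357 = (((5 + 5)/(5 + 2*2) - 28)**2 + 5262) - 2357 = ((10/(5 + 4) - 28)**2 + 5262) - 2357 = ((10/9 - 28)**2 + 5262) - 2357 = ((-242/9)**2 + 5262) - 2357 = (58564/81 + 5262) - 2357 = 484786/81 - 2357 = 293869/81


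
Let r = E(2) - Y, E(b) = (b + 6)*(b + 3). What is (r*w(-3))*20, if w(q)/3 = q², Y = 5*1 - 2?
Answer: 19980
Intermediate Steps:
E(b) = (3 + b)*(6 + b) (E(b) = (6 + b)*(3 + b) = (3 + b)*(6 + b))
Y = 3 (Y = 5 - 2 = 3)
r = 37 (r = (18 + 2² + 9*2) - 1*3 = (18 + 4 + 18) - 3 = 40 - 3 = 37)
w(q) = 3*q²
(r*w(-3))*20 = (37*(3*(-3)²))*20 = (37*(3*9))*20 = (37*27)*20 = 999*20 = 19980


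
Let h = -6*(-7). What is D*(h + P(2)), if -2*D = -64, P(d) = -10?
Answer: 1024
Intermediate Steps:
h = 42
D = 32 (D = -1/2*(-64) = 32)
D*(h + P(2)) = 32*(42 - 10) = 32*32 = 1024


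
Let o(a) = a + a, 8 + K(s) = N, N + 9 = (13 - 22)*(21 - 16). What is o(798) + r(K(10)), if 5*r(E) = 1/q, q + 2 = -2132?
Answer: 17029319/10670 ≈ 1596.0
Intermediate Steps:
q = -2134 (q = -2 - 2132 = -2134)
N = -54 (N = -9 + (13 - 22)*(21 - 16) = -9 - 9*5 = -9 - 45 = -54)
K(s) = -62 (K(s) = -8 - 54 = -62)
r(E) = -1/10670 (r(E) = (1/5)/(-2134) = (1/5)*(-1/2134) = -1/10670)
o(a) = 2*a
o(798) + r(K(10)) = 2*798 - 1/10670 = 1596 - 1/10670 = 17029319/10670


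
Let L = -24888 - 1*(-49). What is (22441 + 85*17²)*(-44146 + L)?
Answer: -3242708910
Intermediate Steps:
L = -24839 (L = -24888 + 49 = -24839)
(22441 + 85*17²)*(-44146 + L) = (22441 + 85*17²)*(-44146 - 24839) = (22441 + 85*289)*(-68985) = (22441 + 24565)*(-68985) = 47006*(-68985) = -3242708910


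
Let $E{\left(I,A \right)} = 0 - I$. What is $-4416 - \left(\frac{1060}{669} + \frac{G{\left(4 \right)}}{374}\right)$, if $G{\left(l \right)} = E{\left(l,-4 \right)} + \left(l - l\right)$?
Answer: $- \frac{552651730}{125103} \approx -4417.6$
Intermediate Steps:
$E{\left(I,A \right)} = - I$
$G{\left(l \right)} = - l$ ($G{\left(l \right)} = - l + \left(l - l\right) = - l + 0 = - l$)
$-4416 - \left(\frac{1060}{669} + \frac{G{\left(4 \right)}}{374}\right) = -4416 - \left(\frac{1060}{669} + \frac{\left(-1\right) 4}{374}\right) = -4416 - \left(1060 \cdot \frac{1}{669} - \frac{2}{187}\right) = -4416 - \left(\frac{1060}{669} - \frac{2}{187}\right) = -4416 - \frac{196882}{125103} = - \frac{552651730}{125103}$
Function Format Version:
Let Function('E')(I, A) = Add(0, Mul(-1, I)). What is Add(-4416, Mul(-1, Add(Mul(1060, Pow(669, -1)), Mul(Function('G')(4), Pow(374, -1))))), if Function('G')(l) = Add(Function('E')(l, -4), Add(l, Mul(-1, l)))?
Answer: Rational(-552651730, 125103) ≈ -4417.6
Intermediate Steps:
Function('E')(I, A) = Mul(-1, I)
Function('G')(l) = Mul(-1, l) (Function('G')(l) = Add(Mul(-1, l), Add(l, Mul(-1, l))) = Add(Mul(-1, l), 0) = Mul(-1, l))
Add(-4416, Mul(-1, Add(Mul(1060, Pow(669, -1)), Mul(Function('G')(4), Pow(374, -1))))) = Add(-4416, Mul(-1, Add(Mul(1060, Pow(669, -1)), Mul(Mul(-1, 4), Pow(374, -1))))) = Add(-4416, Mul(-1, Add(Mul(1060, Rational(1, 669)), Mul(-4, Rational(1, 374))))) = Add(-4416, Mul(-1, Add(Rational(1060, 669), Rational(-2, 187)))) = Add(-4416, Mul(-1, Rational(196882, 125103))) = Add(-4416, Rational(-196882, 125103)) = Rational(-552651730, 125103)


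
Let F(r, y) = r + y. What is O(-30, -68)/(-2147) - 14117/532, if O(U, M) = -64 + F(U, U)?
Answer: -1591749/60116 ≈ -26.478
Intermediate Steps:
O(U, M) = -64 + 2*U (O(U, M) = -64 + (U + U) = -64 + 2*U)
O(-30, -68)/(-2147) - 14117/532 = (-64 + 2*(-30))/(-2147) - 14117/532 = (-64 - 60)*(-1/2147) - 14117*1/532 = -124*(-1/2147) - 743/28 = 124/2147 - 743/28 = -1591749/60116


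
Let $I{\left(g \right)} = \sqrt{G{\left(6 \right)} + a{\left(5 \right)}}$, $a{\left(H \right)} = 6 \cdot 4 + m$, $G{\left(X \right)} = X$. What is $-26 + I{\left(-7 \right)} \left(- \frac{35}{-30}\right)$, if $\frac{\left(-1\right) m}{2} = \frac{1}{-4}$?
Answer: $-26 + \frac{7 \sqrt{122}}{12} \approx -19.557$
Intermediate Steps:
$m = \frac{1}{2}$ ($m = - \frac{2}{-4} = \left(-2\right) \left(- \frac{1}{4}\right) = \frac{1}{2} \approx 0.5$)
$a{\left(H \right)} = \frac{49}{2}$ ($a{\left(H \right)} = 6 \cdot 4 + \frac{1}{2} = 24 + \frac{1}{2} = \frac{49}{2}$)
$I{\left(g \right)} = \frac{\sqrt{122}}{2}$ ($I{\left(g \right)} = \sqrt{6 + \frac{49}{2}} = \sqrt{\frac{61}{2}} = \frac{\sqrt{122}}{2}$)
$-26 + I{\left(-7 \right)} \left(- \frac{35}{-30}\right) = -26 + \frac{\sqrt{122}}{2} \left(- \frac{35}{-30}\right) = -26 + \frac{\sqrt{122}}{2} \left(\left(-35\right) \left(- \frac{1}{30}\right)\right) = -26 + \frac{\sqrt{122}}{2} \cdot \frac{7}{6} = -26 + \frac{7 \sqrt{122}}{12}$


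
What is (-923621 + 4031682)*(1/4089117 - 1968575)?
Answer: -25019062746378986714/4089117 ≈ -6.1184e+12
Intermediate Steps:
(-923621 + 4031682)*(1/4089117 - 1968575) = 3108061*(1/4089117 - 1968575) = 3108061*(-8049733498274/4089117) = -25019062746378986714/4089117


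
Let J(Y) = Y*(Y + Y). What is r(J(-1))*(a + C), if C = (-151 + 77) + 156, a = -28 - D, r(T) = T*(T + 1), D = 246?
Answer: -1152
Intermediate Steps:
J(Y) = 2*Y² (J(Y) = Y*(2*Y) = 2*Y²)
r(T) = T*(1 + T)
a = -274 (a = -28 - 1*246 = -28 - 246 = -274)
C = 82 (C = -74 + 156 = 82)
r(J(-1))*(a + C) = ((2*(-1)²)*(1 + 2*(-1)²))*(-274 + 82) = ((2*1)*(1 + 2*1))*(-192) = (2*(1 + 2))*(-192) = (2*3)*(-192) = 6*(-192) = -1152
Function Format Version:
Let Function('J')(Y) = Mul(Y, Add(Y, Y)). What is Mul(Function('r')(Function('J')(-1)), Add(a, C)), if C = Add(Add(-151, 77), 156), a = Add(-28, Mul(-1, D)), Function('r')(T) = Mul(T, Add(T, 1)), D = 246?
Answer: -1152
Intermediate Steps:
Function('J')(Y) = Mul(2, Pow(Y, 2)) (Function('J')(Y) = Mul(Y, Mul(2, Y)) = Mul(2, Pow(Y, 2)))
Function('r')(T) = Mul(T, Add(1, T))
a = -274 (a = Add(-28, Mul(-1, 246)) = Add(-28, -246) = -274)
C = 82 (C = Add(-74, 156) = 82)
Mul(Function('r')(Function('J')(-1)), Add(a, C)) = Mul(Mul(Mul(2, Pow(-1, 2)), Add(1, Mul(2, Pow(-1, 2)))), Add(-274, 82)) = Mul(Mul(Mul(2, 1), Add(1, Mul(2, 1))), -192) = Mul(Mul(2, Add(1, 2)), -192) = Mul(Mul(2, 3), -192) = Mul(6, -192) = -1152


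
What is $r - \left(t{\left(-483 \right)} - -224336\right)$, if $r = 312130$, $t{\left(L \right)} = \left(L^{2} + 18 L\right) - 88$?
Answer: $-136713$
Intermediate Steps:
$t{\left(L \right)} = -88 + L^{2} + 18 L$
$r - \left(t{\left(-483 \right)} - -224336\right) = 312130 - \left(\left(-88 + \left(-483\right)^{2} + 18 \left(-483\right)\right) - -224336\right) = 312130 - \left(\left(-88 + 233289 - 8694\right) + 224336\right) = 312130 - \left(224507 + 224336\right) = 312130 - 448843 = -136713$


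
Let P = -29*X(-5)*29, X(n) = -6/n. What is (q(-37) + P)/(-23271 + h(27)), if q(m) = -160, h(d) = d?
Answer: 2923/58110 ≈ 0.050301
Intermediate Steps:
P = -5046/5 (P = -(-174)/(-5)*29 = -(-174)*(-1)/5*29 = -29*6/5*29 = -174/5*29 = -5046/5 ≈ -1009.2)
(q(-37) + P)/(-23271 + h(27)) = (-160 - 5046/5)/(-23271 + 27) = -5846/5/(-23244) = -5846/5*(-1/23244) = 2923/58110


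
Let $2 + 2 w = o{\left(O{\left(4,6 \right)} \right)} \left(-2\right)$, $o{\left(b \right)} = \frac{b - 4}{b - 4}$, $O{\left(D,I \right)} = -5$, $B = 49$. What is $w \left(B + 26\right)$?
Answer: $-150$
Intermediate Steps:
$o{\left(b \right)} = 1$ ($o{\left(b \right)} = \frac{-4 + b}{-4 + b} = 1$)
$w = -2$ ($w = -1 + \frac{1 \left(-2\right)}{2} = -1 + \frac{1}{2} \left(-2\right) = -1 - 1 = -2$)
$w \left(B + 26\right) = - 2 \left(49 + 26\right) = \left(-2\right) 75 = -150$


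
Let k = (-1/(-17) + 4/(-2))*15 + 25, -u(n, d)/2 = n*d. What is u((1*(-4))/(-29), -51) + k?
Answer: 4906/493 ≈ 9.9513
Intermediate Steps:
u(n, d) = -2*d*n (u(n, d) = -2*n*d = -2*d*n)
k = -70/17 (k = (-1*(-1/17) + 4*(-½))*15 + 25 = (1/17 - 2)*15 + 25 = -33/17*15 + 25 = -495/17 + 25 = -70/17 ≈ -4.1176)
u((1*(-4))/(-29), -51) + k = -2*(-51)*(1*(-4))/(-29) - 70/17 = -2*(-51)*(-4*(-1/29)) - 70/17 = -2*(-51)*4/29 - 70/17 = 408/29 - 70/17 = 4906/493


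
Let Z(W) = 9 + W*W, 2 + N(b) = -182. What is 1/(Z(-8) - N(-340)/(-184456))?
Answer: 23057/1683138 ≈ 0.013699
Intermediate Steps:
N(b) = -184 (N(b) = -2 - 182 = -184)
Z(W) = 9 + W²
1/(Z(-8) - N(-340)/(-184456)) = 1/((9 + (-8)²) - (-184)/(-184456)) = 1/((9 + 64) - (-184)*(-1)/184456) = 1/(73 - 1*23/23057) = 1/(73 - 23/23057) = 1/(1683138/23057) = 23057/1683138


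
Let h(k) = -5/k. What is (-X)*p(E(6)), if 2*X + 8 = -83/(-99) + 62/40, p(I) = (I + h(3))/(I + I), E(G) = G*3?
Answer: 544439/427680 ≈ 1.2730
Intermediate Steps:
E(G) = 3*G
p(I) = (-5/3 + I)/(2*I) (p(I) = (I - 5/3)/(I + I) = (I - 5*⅓)/((2*I)) = (I - 5/3)*(1/(2*I)) = (-5/3 + I)*(1/(2*I)) = (-5/3 + I)/(2*I))
X = -11111/3960 (X = -4 + (-83/(-99) + 62/40)/2 = -4 + (-83*(-1/99) + 62*(1/40))/2 = -4 + (83/99 + 31/20)/2 = -4 + (½)*(4729/1980) = -4 + 4729/3960 = -11111/3960 ≈ -2.8058)
(-X)*p(E(6)) = (-1*(-11111/3960))*((-5 + 3*(3*6))/(6*((3*6)))) = 11111*((⅙)*(-5 + 3*18)/18)/3960 = 11111*((⅙)*(1/18)*(-5 + 54))/3960 = 11111*((⅙)*(1/18)*49)/3960 = (11111/3960)*(49/108) = 544439/427680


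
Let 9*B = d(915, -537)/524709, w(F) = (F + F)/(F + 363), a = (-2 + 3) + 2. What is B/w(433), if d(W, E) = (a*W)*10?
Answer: 1213900/227198997 ≈ 0.0053429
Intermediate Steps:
a = 3 (a = 1 + 2 = 3)
d(W, E) = 30*W (d(W, E) = (3*W)*10 = 30*W)
w(F) = 2*F/(363 + F) (w(F) = (2*F)/(363 + F) = 2*F/(363 + F))
B = 3050/524709 (B = ((30*915)/524709)/9 = (27450*(1/524709))/9 = (1/9)*(3050/58301) = 3050/524709 ≈ 0.0058127)
B/w(433) = 3050/(524709*((2*433/(363 + 433)))) = 3050/(524709*((2*433/796))) = 3050/(524709*((2*433*(1/796)))) = 3050/(524709*(433/398)) = (3050/524709)*(398/433) = 1213900/227198997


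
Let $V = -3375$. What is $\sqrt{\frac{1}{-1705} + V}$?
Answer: $\frac{2 i \sqrt{2452802770}}{1705} \approx 58.095 i$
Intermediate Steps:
$\sqrt{\frac{1}{-1705} + V} = \sqrt{\frac{1}{-1705} - 3375} = \sqrt{- \frac{1}{1705} - 3375} = \sqrt{- \frac{5754376}{1705}} = \frac{2 i \sqrt{2452802770}}{1705}$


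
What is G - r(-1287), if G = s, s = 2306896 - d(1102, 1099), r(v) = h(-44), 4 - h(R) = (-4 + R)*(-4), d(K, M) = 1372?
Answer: 2305712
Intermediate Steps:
h(R) = -12 + 4*R (h(R) = 4 - (-4 + R)*(-4) = 4 - (16 - 4*R) = 4 + (-16 + 4*R) = -12 + 4*R)
r(v) = -188 (r(v) = -12 + 4*(-44) = -12 - 176 = -188)
s = 2305524 (s = 2306896 - 1*1372 = 2306896 - 1372 = 2305524)
G = 2305524
G - r(-1287) = 2305524 - 1*(-188) = 2305524 + 188 = 2305712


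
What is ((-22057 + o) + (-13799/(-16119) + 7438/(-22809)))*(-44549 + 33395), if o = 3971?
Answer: 8240665226458522/40850919 ≈ 2.0173e+8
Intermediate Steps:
((-22057 + o) + (-13799/(-16119) + 7438/(-22809)))*(-44549 + 33395) = ((-22057 + 3971) + (-13799/(-16119) + 7438/(-22809)))*(-44549 + 33395) = (-18086 + (-13799*(-1/16119) + 7438*(-1/22809)))*(-11154) = (-18086 + (13799/16119 - 7438/22809))*(-11154) = (-18086 + 64949423/122552757)*(-11154) = -2216424213679/122552757*(-11154) = 8240665226458522/40850919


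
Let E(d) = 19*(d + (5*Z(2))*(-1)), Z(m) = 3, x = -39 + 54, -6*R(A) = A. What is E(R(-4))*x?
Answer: -4085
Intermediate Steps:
R(A) = -A/6
x = 15
E(d) = -285 + 19*d (E(d) = 19*(d + (5*3)*(-1)) = 19*(d + 15*(-1)) = 19*(d - 15) = 19*(-15 + d) = -285 + 19*d)
E(R(-4))*x = (-285 + 19*(-⅙*(-4)))*15 = (-285 + 19*(⅔))*15 = (-285 + 38/3)*15 = -817/3*15 = -4085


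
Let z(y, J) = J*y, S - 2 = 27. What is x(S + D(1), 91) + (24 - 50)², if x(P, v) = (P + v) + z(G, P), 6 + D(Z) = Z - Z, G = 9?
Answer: 997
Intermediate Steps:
S = 29 (S = 2 + 27 = 29)
D(Z) = -6 (D(Z) = -6 + (Z - Z) = -6 + 0 = -6)
x(P, v) = v + 10*P (x(P, v) = (P + v) + P*9 = (P + v) + 9*P = v + 10*P)
x(S + D(1), 91) + (24 - 50)² = (91 + 10*(29 - 6)) + (24 - 50)² = (91 + 10*23) + (-26)² = (91 + 230) + 676 = 321 + 676 = 997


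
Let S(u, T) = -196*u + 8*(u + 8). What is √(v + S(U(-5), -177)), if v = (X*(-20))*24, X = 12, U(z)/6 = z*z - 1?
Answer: 128*I*√2 ≈ 181.02*I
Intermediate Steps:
U(z) = -6 + 6*z² (U(z) = 6*(z*z - 1) = 6*(z² - 1) = 6*(-1 + z²) = -6 + 6*z²)
S(u, T) = 64 - 188*u (S(u, T) = -196*u + 8*(8 + u) = -196*u + (64 + 8*u) = 64 - 188*u)
v = -5760 (v = (12*(-20))*24 = -240*24 = -5760)
√(v + S(U(-5), -177)) = √(-5760 + (64 - 188*(-6 + 6*(-5)²))) = √(-5760 + (64 - 188*(-6 + 6*25))) = √(-5760 + (64 - 188*(-6 + 150))) = √(-5760 + (64 - 188*144)) = √(-5760 + (64 - 27072)) = √(-5760 - 27008) = √(-32768) = 128*I*√2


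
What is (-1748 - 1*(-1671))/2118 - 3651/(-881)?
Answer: 7664981/1865958 ≈ 4.1078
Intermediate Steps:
(-1748 - 1*(-1671))/2118 - 3651/(-881) = (-1748 + 1671)*(1/2118) - 3651*(-1/881) = -77*1/2118 + 3651/881 = -77/2118 + 3651/881 = 7664981/1865958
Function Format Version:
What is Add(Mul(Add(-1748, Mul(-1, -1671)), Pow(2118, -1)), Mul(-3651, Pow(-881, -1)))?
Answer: Rational(7664981, 1865958) ≈ 4.1078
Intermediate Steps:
Add(Mul(Add(-1748, Mul(-1, -1671)), Pow(2118, -1)), Mul(-3651, Pow(-881, -1))) = Add(Mul(Add(-1748, 1671), Rational(1, 2118)), Mul(-3651, Rational(-1, 881))) = Add(Mul(-77, Rational(1, 2118)), Rational(3651, 881)) = Add(Rational(-77, 2118), Rational(3651, 881)) = Rational(7664981, 1865958)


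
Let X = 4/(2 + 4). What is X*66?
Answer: 44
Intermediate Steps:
X = ⅔ (X = 4/6 = 4*(⅙) = ⅔ ≈ 0.66667)
X*66 = (⅔)*66 = 44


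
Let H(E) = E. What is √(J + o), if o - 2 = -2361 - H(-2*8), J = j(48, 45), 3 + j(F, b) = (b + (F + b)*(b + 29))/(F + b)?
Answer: I*√2182927/31 ≈ 47.66*I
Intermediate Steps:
j(F, b) = -3 + (b + (29 + b)*(F + b))/(F + b) (j(F, b) = -3 + (b + (F + b)*(b + 29))/(F + b) = -3 + (b + (F + b)*(29 + b))/(F + b) = -3 + (b + (29 + b)*(F + b))/(F + b))
J = 2216/31 (J = (45² + 26*48 + 27*45 + 48*45)/(48 + 45) = (2025 + 1248 + 1215 + 2160)/93 = (1/93)*6648 = 2216/31 ≈ 71.484)
o = -2343 (o = 2 + (-2361 - (-2)*8) = 2 + (-2361 - 1*(-16)) = 2 + (-2361 + 16) = 2 - 2345 = -2343)
√(J + o) = √(2216/31 - 2343) = √(-70417/31) = I*√2182927/31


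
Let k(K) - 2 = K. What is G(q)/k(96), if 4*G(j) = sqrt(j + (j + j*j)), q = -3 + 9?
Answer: sqrt(3)/98 ≈ 0.017674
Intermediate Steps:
k(K) = 2 + K
q = 6
G(j) = sqrt(j**2 + 2*j)/4 (G(j) = sqrt(j + (j + j*j))/4 = sqrt(j + (j + j**2))/4 = sqrt(j**2 + 2*j)/4)
G(q)/k(96) = (sqrt(6*(2 + 6))/4)/(2 + 96) = (sqrt(6*8)/4)/98 = (sqrt(48)/4)*(1/98) = ((4*sqrt(3))/4)*(1/98) = sqrt(3)*(1/98) = sqrt(3)/98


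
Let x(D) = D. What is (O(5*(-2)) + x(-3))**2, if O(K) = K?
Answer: 169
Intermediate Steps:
(O(5*(-2)) + x(-3))**2 = (5*(-2) - 3)**2 = (-10 - 3)**2 = (-13)**2 = 169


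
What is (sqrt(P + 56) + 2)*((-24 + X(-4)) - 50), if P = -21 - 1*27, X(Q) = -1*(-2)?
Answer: -144 - 144*sqrt(2) ≈ -347.65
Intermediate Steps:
X(Q) = 2
P = -48 (P = -21 - 27 = -48)
(sqrt(P + 56) + 2)*((-24 + X(-4)) - 50) = (sqrt(-48 + 56) + 2)*((-24 + 2) - 50) = (sqrt(8) + 2)*(-22 - 50) = (2*sqrt(2) + 2)*(-72) = (2 + 2*sqrt(2))*(-72) = -144 - 144*sqrt(2)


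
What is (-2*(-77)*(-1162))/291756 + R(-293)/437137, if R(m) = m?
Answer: -19577569096/31884335643 ≈ -0.61402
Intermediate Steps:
(-2*(-77)*(-1162))/291756 + R(-293)/437137 = (-2*(-77)*(-1162))/291756 - 293/437137 = (154*(-1162))*(1/291756) - 293*1/437137 = -178948*1/291756 - 293/437137 = -44737/72939 - 293/437137 = -19577569096/31884335643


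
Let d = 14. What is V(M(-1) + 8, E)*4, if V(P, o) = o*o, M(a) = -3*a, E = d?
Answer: 784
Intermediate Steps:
E = 14
V(P, o) = o²
V(M(-1) + 8, E)*4 = 14²*4 = 196*4 = 784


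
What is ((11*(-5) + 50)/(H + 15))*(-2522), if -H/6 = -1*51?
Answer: 12610/321 ≈ 39.284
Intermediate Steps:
H = 306 (H = -(-6)*51 = -6*(-51) = 306)
((11*(-5) + 50)/(H + 15))*(-2522) = ((11*(-5) + 50)/(306 + 15))*(-2522) = ((-55 + 50)/321)*(-2522) = -5*1/321*(-2522) = -5/321*(-2522) = 12610/321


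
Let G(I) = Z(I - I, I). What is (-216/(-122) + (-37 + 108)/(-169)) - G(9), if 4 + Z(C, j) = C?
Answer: 55157/10309 ≈ 5.3504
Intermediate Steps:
Z(C, j) = -4 + C
G(I) = -4 (G(I) = -4 + (I - I) = -4 + 0 = -4)
(-216/(-122) + (-37 + 108)/(-169)) - G(9) = (-216/(-122) + (-37 + 108)/(-169)) - 1*(-4) = (-216*(-1/122) + 71*(-1/169)) + 4 = (108/61 - 71/169) + 4 = 13921/10309 + 4 = 55157/10309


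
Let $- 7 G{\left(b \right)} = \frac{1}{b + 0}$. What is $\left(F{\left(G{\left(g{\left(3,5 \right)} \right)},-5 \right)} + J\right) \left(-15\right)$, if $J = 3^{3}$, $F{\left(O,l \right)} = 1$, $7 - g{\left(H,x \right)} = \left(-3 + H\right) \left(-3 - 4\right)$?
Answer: $-420$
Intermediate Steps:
$g{\left(H,x \right)} = -14 + 7 H$ ($g{\left(H,x \right)} = 7 - \left(-3 + H\right) \left(-3 - 4\right) = 7 - \left(-3 + H\right) \left(-7\right) = 7 - \left(21 - 7 H\right) = 7 + \left(-21 + 7 H\right) = -14 + 7 H$)
$G{\left(b \right)} = - \frac{1}{7 b}$ ($G{\left(b \right)} = - \frac{1}{7 \left(b + 0\right)} = - \frac{1}{7 b}$)
$J = 27$
$\left(F{\left(G{\left(g{\left(3,5 \right)} \right)},-5 \right)} + J\right) \left(-15\right) = \left(1 + 27\right) \left(-15\right) = 28 \left(-15\right) = -420$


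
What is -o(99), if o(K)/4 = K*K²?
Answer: -3881196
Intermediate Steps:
o(K) = 4*K³ (o(K) = 4*(K*K²) = 4*K³)
-o(99) = -4*99³ = -4*970299 = -1*3881196 = -3881196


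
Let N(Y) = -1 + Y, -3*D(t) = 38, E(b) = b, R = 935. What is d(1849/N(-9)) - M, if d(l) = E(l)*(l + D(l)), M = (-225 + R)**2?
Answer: -140270977/300 ≈ -4.6757e+5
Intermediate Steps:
D(t) = -38/3 (D(t) = -1/3*38 = -38/3)
M = 504100 (M = (-225 + 935)**2 = 710**2 = 504100)
d(l) = l*(-38/3 + l) (d(l) = l*(l - 38/3) = l*(-38/3 + l))
d(1849/N(-9)) - M = (1849/(-1 - 9))*(-38 + 3*(1849/(-1 - 9)))/3 - 1*504100 = (1849/(-10))*(-38 + 3*(1849/(-10)))/3 - 504100 = (1849*(-1/10))*(-38 + 3*(1849*(-1/10)))/3 - 504100 = (1/3)*(-1849/10)*(-38 + 3*(-1849/10)) - 504100 = (1/3)*(-1849/10)*(-38 - 5547/10) - 504100 = (1/3)*(-1849/10)*(-5927/10) - 504100 = 10959023/300 - 504100 = -140270977/300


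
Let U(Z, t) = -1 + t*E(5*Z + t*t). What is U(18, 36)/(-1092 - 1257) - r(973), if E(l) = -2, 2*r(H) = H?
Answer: -2285431/4698 ≈ -486.47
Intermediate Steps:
r(H) = H/2
U(Z, t) = -1 - 2*t (U(Z, t) = -1 + t*(-2) = -1 - 2*t)
U(18, 36)/(-1092 - 1257) - r(973) = (-1 - 2*36)/(-1092 - 1257) - 973/2 = (-1 - 72)/(-2349) - 1*973/2 = -1/2349*(-73) - 973/2 = 73/2349 - 973/2 = -2285431/4698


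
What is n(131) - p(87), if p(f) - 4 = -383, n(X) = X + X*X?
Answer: 17671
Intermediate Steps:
n(X) = X + X²
p(f) = -379 (p(f) = 4 - 383 = -379)
n(131) - p(87) = 131*(1 + 131) - 1*(-379) = 131*132 + 379 = 17292 + 379 = 17671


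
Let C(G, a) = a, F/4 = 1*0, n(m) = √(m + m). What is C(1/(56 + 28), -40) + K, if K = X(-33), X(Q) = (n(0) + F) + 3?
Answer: -37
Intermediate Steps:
n(m) = √2*√m (n(m) = √(2*m) = √2*√m)
F = 0 (F = 4*(1*0) = 4*0 = 0)
X(Q) = 3 (X(Q) = (√2*√0 + 0) + 3 = (√2*0 + 0) + 3 = (0 + 0) + 3 = 0 + 3 = 3)
K = 3
C(1/(56 + 28), -40) + K = -40 + 3 = -37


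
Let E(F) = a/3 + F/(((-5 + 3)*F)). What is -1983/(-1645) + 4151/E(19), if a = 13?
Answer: 41015979/37835 ≈ 1084.1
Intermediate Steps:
E(F) = 23/6 (E(F) = 13/3 + F/(((-5 + 3)*F)) = 13*(⅓) + F/((-2*F)) = 13/3 + F*(-1/(2*F)) = 13/3 - ½ = 23/6)
-1983/(-1645) + 4151/E(19) = -1983/(-1645) + 4151/(23/6) = -1983*(-1/1645) + 4151*(6/23) = 1983/1645 + 24906/23 = 41015979/37835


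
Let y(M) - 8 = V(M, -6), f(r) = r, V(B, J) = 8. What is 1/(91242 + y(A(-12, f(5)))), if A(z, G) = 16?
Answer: 1/91258 ≈ 1.0958e-5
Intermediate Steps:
y(M) = 16 (y(M) = 8 + 8 = 16)
1/(91242 + y(A(-12, f(5)))) = 1/(91242 + 16) = 1/91258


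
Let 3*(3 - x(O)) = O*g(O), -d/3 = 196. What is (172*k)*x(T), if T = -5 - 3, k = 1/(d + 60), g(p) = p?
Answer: 215/36 ≈ 5.9722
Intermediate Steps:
d = -588 (d = -3*196 = -588)
k = -1/528 (k = 1/(-588 + 60) = 1/(-528) = -1/528 ≈ -0.0018939)
T = -8
x(O) = 3 - O**2/3 (x(O) = 3 - O*O/3 = 3 - O**2/3)
(172*k)*x(T) = (172*(-1/528))*(3 - 1/3*(-8)**2) = -43*(3 - 1/3*64)/132 = -43*(3 - 64/3)/132 = -43/132*(-55/3) = 215/36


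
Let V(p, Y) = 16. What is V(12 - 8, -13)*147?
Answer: 2352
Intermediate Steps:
V(12 - 8, -13)*147 = 16*147 = 2352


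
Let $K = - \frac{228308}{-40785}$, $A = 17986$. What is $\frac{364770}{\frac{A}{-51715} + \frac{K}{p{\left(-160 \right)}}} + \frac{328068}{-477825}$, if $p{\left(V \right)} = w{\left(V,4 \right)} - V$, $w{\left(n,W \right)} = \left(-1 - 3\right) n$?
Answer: $- \frac{700238447350944525012}{654210981260425} \approx -1.0704 \cdot 10^{6}$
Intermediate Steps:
$w{\left(n,W \right)} = - 4 n$
$K = \frac{228308}{40785}$ ($K = \left(-228308\right) \left(- \frac{1}{40785}\right) = \frac{228308}{40785} \approx 5.5978$)
$p{\left(V \right)} = - 5 V$ ($p{\left(V \right)} = - 4 V - V = - 5 V$)
$\frac{364770}{\frac{A}{-51715} + \frac{K}{p{\left(-160 \right)}}} + \frac{328068}{-477825} = \frac{364770}{\frac{17986}{-51715} + \frac{228308}{40785 \left(\left(-5\right) \left(-160\right)\right)}} + \frac{328068}{-477825} = \frac{364770}{17986 \left(- \frac{1}{51715}\right) + \frac{228308}{40785 \cdot 800}} + 328068 \left(- \frac{1}{477825}\right) = \frac{364770}{- \frac{17986}{51715} + \frac{228308}{40785} \cdot \frac{1}{800}} - \frac{109356}{159275} = \frac{364770}{- \frac{17986}{51715} + \frac{57077}{8157000}} - \frac{109356}{159275} = \frac{364770}{- \frac{28752012989}{84367851000}} - \frac{109356}{159275} = 364770 \left(- \frac{84367851000}{28752012989}\right) - \frac{109356}{159275} = - \frac{4396408715610000}{4107430427} - \frac{109356}{159275} = - \frac{700238447350944525012}{654210981260425}$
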